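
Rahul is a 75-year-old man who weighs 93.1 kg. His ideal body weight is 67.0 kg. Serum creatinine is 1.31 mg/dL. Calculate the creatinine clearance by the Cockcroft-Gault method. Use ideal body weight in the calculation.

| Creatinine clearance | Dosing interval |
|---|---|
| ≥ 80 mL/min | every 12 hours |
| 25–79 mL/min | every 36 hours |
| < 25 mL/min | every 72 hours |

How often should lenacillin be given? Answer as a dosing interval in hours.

CrCl = (140 − 75) × 67 / (72 × 1.31) = 4355.0 / 94.32 ≈ 46.2 mL/min
CrCl ≈ 46 mL/min → bracket 25–79 mL/min → every 36 hours.

every 36 hours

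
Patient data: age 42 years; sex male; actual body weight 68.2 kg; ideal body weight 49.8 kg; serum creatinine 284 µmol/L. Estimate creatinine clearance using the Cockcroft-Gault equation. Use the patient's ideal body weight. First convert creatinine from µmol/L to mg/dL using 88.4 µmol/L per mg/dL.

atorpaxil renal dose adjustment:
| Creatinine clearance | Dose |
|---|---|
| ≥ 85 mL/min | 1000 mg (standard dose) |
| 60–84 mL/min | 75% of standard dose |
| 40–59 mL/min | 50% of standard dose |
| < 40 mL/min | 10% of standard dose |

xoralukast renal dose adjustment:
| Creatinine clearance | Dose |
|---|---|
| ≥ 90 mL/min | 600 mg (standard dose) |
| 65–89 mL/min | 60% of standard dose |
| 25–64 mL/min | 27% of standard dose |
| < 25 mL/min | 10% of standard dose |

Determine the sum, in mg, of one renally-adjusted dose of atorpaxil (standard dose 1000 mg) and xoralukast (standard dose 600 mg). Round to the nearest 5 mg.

SCr = 284 / 88.4 = 3.213 mg/dL
CrCl = (140 − 42) × 49.8 / (72 × 3.213) = 4880.4 / 231.34 ≈ 21.1 mL/min
CrCl ≈ 21 mL/min.
atorpaxil: < 40 mL/min → 10% of 1000 mg = 100 mg.
xoralukast: < 25 mL/min → 10% of 600 mg = 60 mg.
Total = 100 + 60 = 160 mg.

160 mg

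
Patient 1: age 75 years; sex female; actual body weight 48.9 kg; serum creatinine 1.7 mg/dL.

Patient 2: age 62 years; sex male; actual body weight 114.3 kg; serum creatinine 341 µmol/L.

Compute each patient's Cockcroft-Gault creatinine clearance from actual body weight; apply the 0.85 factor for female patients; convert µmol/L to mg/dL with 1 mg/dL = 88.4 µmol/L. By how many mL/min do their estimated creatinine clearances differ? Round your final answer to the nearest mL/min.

Patient 1: CrCl = (140 − 75) × 48.9 / (72 × 1.7) × 0.85 = 3178.5 / 122.40 × 0.85 ≈ 22.1 mL/min
Patient 2: SCr = 341 / 88.4 = 3.857 mg/dL
Patient 2: CrCl = (140 − 62) × 114.3 / (72 × 3.857) = 8915.4 / 277.70 ≈ 32.1 mL/min
|22.1 − 32.1| = 10.0 mL/min

10 mL/min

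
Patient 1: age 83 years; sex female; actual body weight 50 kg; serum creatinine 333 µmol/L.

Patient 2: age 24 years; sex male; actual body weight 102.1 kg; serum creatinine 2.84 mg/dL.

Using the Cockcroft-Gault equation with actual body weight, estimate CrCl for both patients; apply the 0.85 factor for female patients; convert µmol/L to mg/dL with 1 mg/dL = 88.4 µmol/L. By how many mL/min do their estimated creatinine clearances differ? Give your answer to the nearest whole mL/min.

49 mL/min

Patient 1: SCr = 333 / 88.4 = 3.767 mg/dL
Patient 1: CrCl = (140 − 83) × 50 / (72 × 3.767) × 0.85 = 2850.0 / 271.22 × 0.85 ≈ 8.9 mL/min
Patient 2: CrCl = (140 − 24) × 102.1 / (72 × 2.84) = 11843.6 / 204.48 ≈ 57.9 mL/min
|8.9 − 57.9| = 49.0 mL/min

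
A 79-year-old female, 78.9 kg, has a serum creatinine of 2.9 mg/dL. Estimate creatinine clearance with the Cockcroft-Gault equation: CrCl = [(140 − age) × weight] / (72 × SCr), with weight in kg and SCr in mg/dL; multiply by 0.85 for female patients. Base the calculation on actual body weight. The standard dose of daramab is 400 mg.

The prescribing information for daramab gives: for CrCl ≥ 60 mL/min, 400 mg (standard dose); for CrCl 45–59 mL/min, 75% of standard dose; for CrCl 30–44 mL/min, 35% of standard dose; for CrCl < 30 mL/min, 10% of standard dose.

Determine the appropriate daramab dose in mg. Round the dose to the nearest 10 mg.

40 mg

CrCl = (140 − 79) × 78.9 / (72 × 2.9) × 0.85 = 4812.9 / 208.80 × 0.85 ≈ 19.6 mL/min
CrCl ≈ 20 mL/min → bracket < 30 mL/min.
10% of 400 mg = 40 mg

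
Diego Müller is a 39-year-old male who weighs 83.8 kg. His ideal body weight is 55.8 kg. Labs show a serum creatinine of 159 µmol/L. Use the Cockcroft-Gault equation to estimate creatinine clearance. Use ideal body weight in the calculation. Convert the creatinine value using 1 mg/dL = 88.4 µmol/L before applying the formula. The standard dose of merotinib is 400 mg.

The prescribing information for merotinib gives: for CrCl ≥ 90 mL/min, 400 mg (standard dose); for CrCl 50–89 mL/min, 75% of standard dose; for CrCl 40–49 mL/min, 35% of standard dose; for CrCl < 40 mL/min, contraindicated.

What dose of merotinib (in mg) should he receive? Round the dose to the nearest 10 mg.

140 mg

SCr = 159 / 88.4 = 1.799 mg/dL
CrCl = (140 − 39) × 55.8 / (72 × 1.799) = 5635.8 / 129.53 ≈ 43.5 mL/min
CrCl ≈ 44 mL/min → bracket 40–49 mL/min.
35% of 400 mg = 140 mg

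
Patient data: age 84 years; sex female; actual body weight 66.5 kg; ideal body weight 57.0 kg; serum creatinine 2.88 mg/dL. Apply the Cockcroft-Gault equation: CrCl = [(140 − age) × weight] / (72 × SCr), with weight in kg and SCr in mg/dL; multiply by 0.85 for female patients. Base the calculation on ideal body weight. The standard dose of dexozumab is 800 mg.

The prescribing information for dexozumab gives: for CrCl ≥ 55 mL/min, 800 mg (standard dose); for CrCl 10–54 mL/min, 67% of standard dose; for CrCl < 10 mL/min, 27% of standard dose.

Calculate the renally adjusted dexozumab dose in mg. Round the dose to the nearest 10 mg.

540 mg

CrCl = (140 − 84) × 57 / (72 × 2.88) × 0.85 = 3192.0 / 207.36 × 0.85 ≈ 13.1 mL/min
CrCl ≈ 13 mL/min → bracket 10–54 mL/min.
67% of 800 mg = 536 mg → 540 mg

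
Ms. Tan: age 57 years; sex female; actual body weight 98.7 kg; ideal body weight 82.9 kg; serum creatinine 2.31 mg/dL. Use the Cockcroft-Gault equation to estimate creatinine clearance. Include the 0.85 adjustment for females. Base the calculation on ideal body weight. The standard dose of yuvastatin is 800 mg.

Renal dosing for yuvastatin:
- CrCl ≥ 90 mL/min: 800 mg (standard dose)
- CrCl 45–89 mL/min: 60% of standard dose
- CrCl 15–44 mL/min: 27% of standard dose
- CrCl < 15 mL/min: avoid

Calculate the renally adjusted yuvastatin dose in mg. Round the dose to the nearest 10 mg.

220 mg

CrCl = (140 − 57) × 82.9 / (72 × 2.31) × 0.85 = 6880.7 / 166.32 × 0.85 ≈ 35.2 mL/min
CrCl ≈ 35 mL/min → bracket 15–44 mL/min.
27% of 800 mg = 216 mg → 220 mg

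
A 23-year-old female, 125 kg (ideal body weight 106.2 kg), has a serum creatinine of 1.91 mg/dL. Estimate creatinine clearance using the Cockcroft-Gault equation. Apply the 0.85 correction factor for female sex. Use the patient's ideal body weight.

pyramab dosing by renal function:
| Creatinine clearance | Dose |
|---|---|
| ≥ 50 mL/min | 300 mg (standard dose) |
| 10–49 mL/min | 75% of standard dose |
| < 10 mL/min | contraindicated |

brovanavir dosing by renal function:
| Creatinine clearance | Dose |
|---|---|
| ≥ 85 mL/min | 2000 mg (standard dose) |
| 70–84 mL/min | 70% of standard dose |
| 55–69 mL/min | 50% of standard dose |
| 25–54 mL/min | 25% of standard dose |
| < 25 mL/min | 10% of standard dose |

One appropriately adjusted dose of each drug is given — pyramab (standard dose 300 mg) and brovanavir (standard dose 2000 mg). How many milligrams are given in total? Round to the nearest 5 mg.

1700 mg

CrCl = (140 − 23) × 106.2 / (72 × 1.91) × 0.85 = 12425.4 / 137.52 × 0.85 ≈ 76.8 mL/min
CrCl ≈ 77 mL/min.
pyramab: ≥ 50 mL/min → 100% of 300 mg = 300 mg.
brovanavir: 70–84 mL/min → 70% of 2000 mg = 1400 mg.
Total = 300 + 1400 = 1700 mg.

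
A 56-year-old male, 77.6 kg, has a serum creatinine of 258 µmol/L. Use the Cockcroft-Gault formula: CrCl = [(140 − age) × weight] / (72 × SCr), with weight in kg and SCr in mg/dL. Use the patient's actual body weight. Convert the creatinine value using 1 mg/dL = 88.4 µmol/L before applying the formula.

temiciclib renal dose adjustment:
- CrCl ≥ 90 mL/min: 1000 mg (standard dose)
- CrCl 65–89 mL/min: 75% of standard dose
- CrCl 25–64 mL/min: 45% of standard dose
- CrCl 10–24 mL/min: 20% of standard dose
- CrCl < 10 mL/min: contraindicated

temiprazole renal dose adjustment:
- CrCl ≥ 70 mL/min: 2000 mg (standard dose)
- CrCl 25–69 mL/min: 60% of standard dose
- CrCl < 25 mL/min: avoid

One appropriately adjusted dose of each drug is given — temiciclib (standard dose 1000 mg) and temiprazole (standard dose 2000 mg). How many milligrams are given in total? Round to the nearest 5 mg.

SCr = 258 / 88.4 = 2.919 mg/dL
CrCl = (140 − 56) × 77.6 / (72 × 2.919) = 6518.4 / 210.17 ≈ 31.0 mL/min
CrCl ≈ 31 mL/min.
temiciclib: 25–64 mL/min → 45% of 1000 mg = 450 mg.
temiprazole: 25–69 mL/min → 60% of 2000 mg = 1200 mg.
Total = 450 + 1200 = 1650 mg.

1650 mg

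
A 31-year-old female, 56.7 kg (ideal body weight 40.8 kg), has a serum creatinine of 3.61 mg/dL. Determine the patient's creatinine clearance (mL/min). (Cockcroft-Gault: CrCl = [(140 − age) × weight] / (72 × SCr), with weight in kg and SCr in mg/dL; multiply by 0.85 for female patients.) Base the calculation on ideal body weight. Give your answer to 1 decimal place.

14.5 mL/min

CrCl = (140 − 31) × 40.8 / (72 × 3.61) × 0.85 = 4447.2 / 259.92 × 0.85 ≈ 14.5 mL/min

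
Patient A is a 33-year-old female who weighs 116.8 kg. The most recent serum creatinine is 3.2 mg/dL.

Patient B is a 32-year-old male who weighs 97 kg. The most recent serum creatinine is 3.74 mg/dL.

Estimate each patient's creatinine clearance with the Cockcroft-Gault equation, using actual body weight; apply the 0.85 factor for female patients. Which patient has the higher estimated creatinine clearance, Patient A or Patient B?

Patient A: CrCl = (140 − 33) × 116.8 / (72 × 3.2) × 0.85 = 12497.6 / 230.40 × 0.85 ≈ 46.1 mL/min
Patient B: CrCl = (140 − 32) × 97 / (72 × 3.74) = 10476.0 / 269.28 ≈ 38.9 mL/min
46.1 vs 38.9 mL/min → Patient A is higher.

Patient A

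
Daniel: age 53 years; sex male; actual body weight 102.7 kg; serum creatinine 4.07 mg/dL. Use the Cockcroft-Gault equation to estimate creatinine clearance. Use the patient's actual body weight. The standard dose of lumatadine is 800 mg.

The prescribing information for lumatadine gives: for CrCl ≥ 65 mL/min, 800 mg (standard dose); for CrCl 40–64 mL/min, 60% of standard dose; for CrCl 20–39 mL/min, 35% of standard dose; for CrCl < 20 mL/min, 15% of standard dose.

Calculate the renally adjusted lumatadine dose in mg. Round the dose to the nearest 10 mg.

CrCl = (140 − 53) × 102.7 / (72 × 4.07) = 8934.9 / 293.04 ≈ 30.5 mL/min
CrCl ≈ 30 mL/min → bracket 20–39 mL/min.
35% of 800 mg = 280 mg

280 mg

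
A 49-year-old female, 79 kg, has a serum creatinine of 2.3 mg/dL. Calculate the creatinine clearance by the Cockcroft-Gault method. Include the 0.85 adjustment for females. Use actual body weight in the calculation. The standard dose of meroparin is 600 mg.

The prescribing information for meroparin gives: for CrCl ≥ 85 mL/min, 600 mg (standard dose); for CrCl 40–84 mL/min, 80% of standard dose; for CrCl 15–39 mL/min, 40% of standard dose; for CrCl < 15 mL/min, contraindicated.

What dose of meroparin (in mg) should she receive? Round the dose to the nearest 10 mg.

240 mg

CrCl = (140 − 49) × 79 / (72 × 2.3) × 0.85 = 7189.0 / 165.60 × 0.85 ≈ 36.9 mL/min
CrCl ≈ 37 mL/min → bracket 15–39 mL/min.
40% of 600 mg = 240 mg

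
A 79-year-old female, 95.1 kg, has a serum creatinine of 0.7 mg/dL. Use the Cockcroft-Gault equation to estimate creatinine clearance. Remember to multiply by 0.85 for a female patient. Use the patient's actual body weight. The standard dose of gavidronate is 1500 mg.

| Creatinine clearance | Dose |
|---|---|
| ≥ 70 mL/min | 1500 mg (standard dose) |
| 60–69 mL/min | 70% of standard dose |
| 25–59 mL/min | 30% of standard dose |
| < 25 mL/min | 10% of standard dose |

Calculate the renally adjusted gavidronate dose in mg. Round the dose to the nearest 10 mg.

CrCl = (140 − 79) × 95.1 / (72 × 0.7) × 0.85 = 5801.1 / 50.40 × 0.85 ≈ 97.8 mL/min
CrCl ≈ 98 mL/min → bracket ≥ 70 mL/min.
100% of 1500 mg = 1500 mg

1500 mg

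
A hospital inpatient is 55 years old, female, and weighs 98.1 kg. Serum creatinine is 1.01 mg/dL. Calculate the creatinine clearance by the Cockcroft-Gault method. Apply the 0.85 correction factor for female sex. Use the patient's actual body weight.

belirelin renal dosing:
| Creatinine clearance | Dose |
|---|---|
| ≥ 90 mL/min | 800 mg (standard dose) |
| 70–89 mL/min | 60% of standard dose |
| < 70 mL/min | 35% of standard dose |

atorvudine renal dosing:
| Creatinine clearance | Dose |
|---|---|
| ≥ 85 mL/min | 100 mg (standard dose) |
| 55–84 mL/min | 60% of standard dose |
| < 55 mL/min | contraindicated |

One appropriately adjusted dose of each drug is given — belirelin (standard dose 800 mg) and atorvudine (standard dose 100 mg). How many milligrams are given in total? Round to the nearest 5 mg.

900 mg

CrCl = (140 − 55) × 98.1 / (72 × 1.01) × 0.85 = 8338.5 / 72.72 × 0.85 ≈ 97.5 mL/min
CrCl ≈ 97 mL/min.
belirelin: ≥ 90 mL/min → 100% of 800 mg = 800 mg.
atorvudine: ≥ 85 mL/min → 100% of 100 mg = 100 mg.
Total = 800 + 100 = 900 mg.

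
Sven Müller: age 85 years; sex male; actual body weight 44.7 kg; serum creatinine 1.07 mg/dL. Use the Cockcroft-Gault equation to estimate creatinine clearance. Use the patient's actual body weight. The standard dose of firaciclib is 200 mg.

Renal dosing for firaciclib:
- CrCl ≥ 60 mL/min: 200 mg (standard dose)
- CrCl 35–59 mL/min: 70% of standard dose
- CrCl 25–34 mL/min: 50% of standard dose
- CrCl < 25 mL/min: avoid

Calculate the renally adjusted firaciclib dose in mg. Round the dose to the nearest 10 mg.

100 mg

CrCl = (140 − 85) × 44.7 / (72 × 1.07) = 2458.5 / 77.04 ≈ 31.9 mL/min
CrCl ≈ 32 mL/min → bracket 25–34 mL/min.
50% of 200 mg = 100 mg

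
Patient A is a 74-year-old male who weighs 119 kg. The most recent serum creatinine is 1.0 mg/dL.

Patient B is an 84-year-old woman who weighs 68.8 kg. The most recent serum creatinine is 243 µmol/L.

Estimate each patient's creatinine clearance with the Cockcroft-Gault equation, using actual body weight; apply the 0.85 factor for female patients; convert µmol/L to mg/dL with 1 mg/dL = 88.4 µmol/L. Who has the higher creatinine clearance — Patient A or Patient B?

Patient A: CrCl = (140 − 74) × 119 / (72 × 1) = 7854.0 / 72.00 ≈ 109.1 mL/min
Patient B: SCr = 243 / 88.4 = 2.749 mg/dL
Patient B: CrCl = (140 − 84) × 68.8 / (72 × 2.749) × 0.85 = 3852.8 / 197.93 × 0.85 ≈ 16.5 mL/min
109.1 vs 16.5 mL/min → Patient A is higher.

Patient A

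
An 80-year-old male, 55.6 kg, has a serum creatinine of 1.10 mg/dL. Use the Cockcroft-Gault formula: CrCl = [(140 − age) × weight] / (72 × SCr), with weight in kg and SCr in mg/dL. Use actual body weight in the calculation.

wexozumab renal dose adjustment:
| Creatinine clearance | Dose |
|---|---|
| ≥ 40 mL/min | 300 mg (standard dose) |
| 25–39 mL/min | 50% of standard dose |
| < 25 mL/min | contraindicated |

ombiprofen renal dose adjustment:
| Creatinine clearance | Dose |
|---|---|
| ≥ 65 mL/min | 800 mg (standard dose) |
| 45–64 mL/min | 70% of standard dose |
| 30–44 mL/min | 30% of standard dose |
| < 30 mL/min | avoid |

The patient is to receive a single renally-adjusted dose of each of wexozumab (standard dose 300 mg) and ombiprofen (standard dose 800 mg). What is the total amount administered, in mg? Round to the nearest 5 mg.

540 mg

CrCl = (140 − 80) × 55.6 / (72 × 1.1) = 3336.0 / 79.20 ≈ 42.1 mL/min
CrCl ≈ 42 mL/min.
wexozumab: ≥ 40 mL/min → 100% of 300 mg = 300 mg.
ombiprofen: 30–44 mL/min → 30% of 800 mg = 240 mg.
Total = 300 + 240 = 540 mg.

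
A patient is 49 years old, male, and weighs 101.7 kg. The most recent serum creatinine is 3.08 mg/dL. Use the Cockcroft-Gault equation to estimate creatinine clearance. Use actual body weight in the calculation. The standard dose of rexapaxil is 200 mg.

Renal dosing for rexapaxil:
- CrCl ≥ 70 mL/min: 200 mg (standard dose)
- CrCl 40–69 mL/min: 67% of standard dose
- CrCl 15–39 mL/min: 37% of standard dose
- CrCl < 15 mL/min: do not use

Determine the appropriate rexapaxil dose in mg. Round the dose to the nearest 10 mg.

130 mg

CrCl = (140 − 49) × 101.7 / (72 × 3.08) = 9254.7 / 221.76 ≈ 41.7 mL/min
CrCl ≈ 42 mL/min → bracket 40–69 mL/min.
67% of 200 mg = 134 mg → 130 mg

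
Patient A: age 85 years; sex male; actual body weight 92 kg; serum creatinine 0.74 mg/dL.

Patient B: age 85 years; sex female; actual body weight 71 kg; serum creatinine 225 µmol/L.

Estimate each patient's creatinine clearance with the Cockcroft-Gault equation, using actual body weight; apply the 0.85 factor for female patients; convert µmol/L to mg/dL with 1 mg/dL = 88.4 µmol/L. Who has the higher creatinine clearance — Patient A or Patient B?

Patient A

Patient A: CrCl = (140 − 85) × 92 / (72 × 0.74) = 5060.0 / 53.28 ≈ 95.0 mL/min
Patient B: SCr = 225 / 88.4 = 2.545 mg/dL
Patient B: CrCl = (140 − 85) × 71 / (72 × 2.545) × 0.85 = 3905.0 / 183.24 × 0.85 ≈ 18.1 mL/min
95.0 vs 18.1 mL/min → Patient A is higher.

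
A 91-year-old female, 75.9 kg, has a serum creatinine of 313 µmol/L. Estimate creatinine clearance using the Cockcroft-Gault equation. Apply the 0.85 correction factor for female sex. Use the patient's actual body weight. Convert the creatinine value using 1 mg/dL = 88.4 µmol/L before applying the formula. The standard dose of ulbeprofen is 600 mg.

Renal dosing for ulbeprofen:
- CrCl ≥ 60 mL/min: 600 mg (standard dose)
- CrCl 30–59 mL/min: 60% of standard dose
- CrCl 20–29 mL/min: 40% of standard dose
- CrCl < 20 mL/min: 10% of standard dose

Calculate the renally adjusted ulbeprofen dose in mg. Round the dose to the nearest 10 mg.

60 mg

SCr = 313 / 88.4 = 3.541 mg/dL
CrCl = (140 − 91) × 75.9 / (72 × 3.541) × 0.85 = 3719.1 / 254.95 × 0.85 ≈ 12.4 mL/min
CrCl ≈ 12 mL/min → bracket < 20 mL/min.
10% of 600 mg = 60 mg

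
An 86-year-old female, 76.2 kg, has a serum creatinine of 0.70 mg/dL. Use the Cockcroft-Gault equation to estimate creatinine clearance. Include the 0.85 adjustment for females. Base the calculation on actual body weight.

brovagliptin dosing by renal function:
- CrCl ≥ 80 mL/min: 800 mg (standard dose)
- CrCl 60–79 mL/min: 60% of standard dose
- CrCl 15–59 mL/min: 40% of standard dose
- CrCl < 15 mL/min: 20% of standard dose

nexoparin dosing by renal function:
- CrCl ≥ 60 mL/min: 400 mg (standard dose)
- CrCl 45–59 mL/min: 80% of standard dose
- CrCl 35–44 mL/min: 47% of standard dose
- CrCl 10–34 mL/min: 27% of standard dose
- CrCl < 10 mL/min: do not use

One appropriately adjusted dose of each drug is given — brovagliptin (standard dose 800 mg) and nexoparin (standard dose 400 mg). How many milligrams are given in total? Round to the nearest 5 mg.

CrCl = (140 − 86) × 76.2 / (72 × 0.7) × 0.85 = 4114.8 / 50.40 × 0.85 ≈ 69.4 mL/min
CrCl ≈ 69 mL/min.
brovagliptin: 60–79 mL/min → 60% of 800 mg = 480 mg.
nexoparin: ≥ 60 mL/min → 100% of 400 mg = 400 mg.
Total = 480 + 400 = 880 mg.

880 mg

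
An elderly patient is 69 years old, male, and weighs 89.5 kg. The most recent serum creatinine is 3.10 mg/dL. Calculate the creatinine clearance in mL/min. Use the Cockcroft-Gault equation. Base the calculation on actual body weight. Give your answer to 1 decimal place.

CrCl = (140 − 69) × 89.5 / (72 × 3.1) = 6354.5 / 223.20 ≈ 28.5 mL/min

28.5 mL/min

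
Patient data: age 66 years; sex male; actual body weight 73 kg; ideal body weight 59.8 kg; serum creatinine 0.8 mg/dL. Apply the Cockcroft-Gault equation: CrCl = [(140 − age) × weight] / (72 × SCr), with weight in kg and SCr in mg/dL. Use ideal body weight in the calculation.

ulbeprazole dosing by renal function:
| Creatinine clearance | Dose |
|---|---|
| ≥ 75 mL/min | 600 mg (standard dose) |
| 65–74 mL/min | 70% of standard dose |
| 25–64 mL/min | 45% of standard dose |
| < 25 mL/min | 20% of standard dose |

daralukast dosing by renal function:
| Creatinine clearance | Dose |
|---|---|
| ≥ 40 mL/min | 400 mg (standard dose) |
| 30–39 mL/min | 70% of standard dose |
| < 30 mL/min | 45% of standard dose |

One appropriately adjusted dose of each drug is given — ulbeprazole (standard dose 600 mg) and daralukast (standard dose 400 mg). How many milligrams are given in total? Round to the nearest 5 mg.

CrCl = (140 − 66) × 59.8 / (72 × 0.8) = 4425.2 / 57.60 ≈ 76.8 mL/min
CrCl ≈ 77 mL/min.
ulbeprazole: ≥ 75 mL/min → 100% of 600 mg = 600 mg.
daralukast: ≥ 40 mL/min → 100% of 400 mg = 400 mg.
Total = 600 + 400 = 1000 mg.

1000 mg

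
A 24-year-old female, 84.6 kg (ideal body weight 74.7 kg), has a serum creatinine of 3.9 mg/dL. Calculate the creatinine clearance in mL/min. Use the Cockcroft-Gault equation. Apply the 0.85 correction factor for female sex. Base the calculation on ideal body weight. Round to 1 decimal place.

26.2 mL/min

CrCl = (140 − 24) × 74.7 / (72 × 3.9) × 0.85 = 8665.2 / 280.80 × 0.85 ≈ 26.2 mL/min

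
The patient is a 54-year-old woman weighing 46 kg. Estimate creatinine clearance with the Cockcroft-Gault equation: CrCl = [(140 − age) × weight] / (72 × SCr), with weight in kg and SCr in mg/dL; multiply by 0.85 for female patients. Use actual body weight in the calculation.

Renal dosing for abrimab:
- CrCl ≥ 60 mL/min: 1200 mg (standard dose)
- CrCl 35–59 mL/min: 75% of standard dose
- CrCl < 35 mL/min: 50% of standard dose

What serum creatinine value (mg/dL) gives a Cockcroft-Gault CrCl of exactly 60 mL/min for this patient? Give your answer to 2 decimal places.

Standard dose requires CrCl ≥ 60 mL/min.
Set (140 − 54) × 46 × 0.85 / (72 × SCr) = 60
SCr = (140 − 54) × 46 × 0.85 / (72 × 60) = 0.778 mg/dL

0.78 mg/dL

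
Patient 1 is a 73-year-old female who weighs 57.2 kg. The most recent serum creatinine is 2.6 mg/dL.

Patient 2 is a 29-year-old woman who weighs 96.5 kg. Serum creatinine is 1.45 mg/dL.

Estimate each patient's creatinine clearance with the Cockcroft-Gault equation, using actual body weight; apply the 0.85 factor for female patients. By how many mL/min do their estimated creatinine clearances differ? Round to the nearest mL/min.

Patient 1: CrCl = (140 − 73) × 57.2 / (72 × 2.6) × 0.85 = 3832.4 / 187.20 × 0.85 ≈ 17.4 mL/min
Patient 2: CrCl = (140 − 29) × 96.5 / (72 × 1.45) × 0.85 = 10711.5 / 104.40 × 0.85 ≈ 87.2 mL/min
|17.4 − 87.2| = 69.8 mL/min

70 mL/min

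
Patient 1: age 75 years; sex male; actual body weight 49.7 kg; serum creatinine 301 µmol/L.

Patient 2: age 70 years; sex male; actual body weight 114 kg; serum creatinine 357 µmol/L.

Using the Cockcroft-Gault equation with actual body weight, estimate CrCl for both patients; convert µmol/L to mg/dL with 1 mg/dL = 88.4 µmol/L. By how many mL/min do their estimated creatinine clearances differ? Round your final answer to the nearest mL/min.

14 mL/min

Patient 1: SCr = 301 / 88.4 = 3.405 mg/dL
Patient 1: CrCl = (140 − 75) × 49.7 / (72 × 3.405) = 3230.5 / 245.16 ≈ 13.2 mL/min
Patient 2: SCr = 357 / 88.4 = 4.038 mg/dL
Patient 2: CrCl = (140 − 70) × 114 / (72 × 4.038) = 7980.0 / 290.74 ≈ 27.4 mL/min
|13.2 − 27.4| = 14.2 mL/min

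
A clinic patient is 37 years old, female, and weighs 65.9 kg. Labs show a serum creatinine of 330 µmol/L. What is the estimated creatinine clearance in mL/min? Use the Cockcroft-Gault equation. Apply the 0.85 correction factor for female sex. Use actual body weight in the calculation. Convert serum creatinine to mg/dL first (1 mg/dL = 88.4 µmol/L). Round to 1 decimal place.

SCr = 330 / 88.4 = 3.733 mg/dL
CrCl = (140 − 37) × 65.9 / (72 × 3.733) × 0.85 = 6787.7 / 268.78 × 0.85 ≈ 21.5 mL/min

21.5 mL/min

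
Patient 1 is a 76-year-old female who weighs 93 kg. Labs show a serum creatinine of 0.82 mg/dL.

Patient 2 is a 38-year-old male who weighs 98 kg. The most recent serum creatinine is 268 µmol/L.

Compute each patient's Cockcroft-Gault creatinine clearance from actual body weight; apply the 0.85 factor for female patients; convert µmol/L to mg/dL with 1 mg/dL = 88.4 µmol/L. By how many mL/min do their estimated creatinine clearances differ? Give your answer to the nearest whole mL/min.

40 mL/min

Patient 1: CrCl = (140 − 76) × 93 / (72 × 0.82) × 0.85 = 5952.0 / 59.04 × 0.85 ≈ 85.7 mL/min
Patient 2: SCr = 268 / 88.4 = 3.032 mg/dL
Patient 2: CrCl = (140 − 38) × 98 / (72 × 3.032) = 9996.0 / 218.30 ≈ 45.8 mL/min
|85.7 − 45.8| = 39.9 mL/min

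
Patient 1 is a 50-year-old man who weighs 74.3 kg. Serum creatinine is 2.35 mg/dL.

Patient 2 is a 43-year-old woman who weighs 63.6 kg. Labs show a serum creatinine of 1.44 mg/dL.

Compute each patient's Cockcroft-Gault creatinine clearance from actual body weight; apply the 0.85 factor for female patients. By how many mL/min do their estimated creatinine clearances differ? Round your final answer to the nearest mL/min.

Patient 1: CrCl = (140 − 50) × 74.3 / (72 × 2.35) = 6687.0 / 169.20 ≈ 39.5 mL/min
Patient 2: CrCl = (140 − 43) × 63.6 / (72 × 1.44) × 0.85 = 6169.2 / 103.68 × 0.85 ≈ 50.6 mL/min
|39.5 − 50.6| = 11.1 mL/min

11 mL/min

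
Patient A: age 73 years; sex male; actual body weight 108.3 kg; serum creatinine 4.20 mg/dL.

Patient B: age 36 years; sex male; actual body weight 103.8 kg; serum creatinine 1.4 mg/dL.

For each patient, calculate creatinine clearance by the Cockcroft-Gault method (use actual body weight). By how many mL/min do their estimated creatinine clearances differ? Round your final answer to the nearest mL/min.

Patient A: CrCl = (140 − 73) × 108.3 / (72 × 4.2) = 7256.1 / 302.40 ≈ 24.0 mL/min
Patient B: CrCl = (140 − 36) × 103.8 / (72 × 1.4) = 10795.2 / 100.80 ≈ 107.1 mL/min
|24.0 − 107.1| = 83.1 mL/min

83 mL/min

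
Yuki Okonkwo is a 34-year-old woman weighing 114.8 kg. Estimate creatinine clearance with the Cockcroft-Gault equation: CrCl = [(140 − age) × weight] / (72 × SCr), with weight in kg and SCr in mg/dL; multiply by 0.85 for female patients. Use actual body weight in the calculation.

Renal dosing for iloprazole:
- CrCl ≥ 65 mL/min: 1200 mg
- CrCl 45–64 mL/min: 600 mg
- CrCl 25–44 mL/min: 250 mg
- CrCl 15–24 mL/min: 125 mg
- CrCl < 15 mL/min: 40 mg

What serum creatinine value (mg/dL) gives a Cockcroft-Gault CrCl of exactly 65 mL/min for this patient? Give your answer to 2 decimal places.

2.21 mg/dL

Standard dose requires CrCl ≥ 65 mL/min.
Set (140 − 34) × 114.8 × 0.85 / (72 × SCr) = 65
SCr = (140 − 34) × 114.8 × 0.85 / (72 × 65) = 2.210 mg/dL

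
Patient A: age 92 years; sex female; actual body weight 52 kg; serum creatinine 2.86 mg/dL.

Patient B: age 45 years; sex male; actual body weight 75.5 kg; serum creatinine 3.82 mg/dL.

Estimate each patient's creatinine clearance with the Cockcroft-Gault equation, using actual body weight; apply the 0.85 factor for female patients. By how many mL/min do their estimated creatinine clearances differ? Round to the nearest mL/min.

16 mL/min

Patient A: CrCl = (140 − 92) × 52 / (72 × 2.86) × 0.85 = 2496.0 / 205.92 × 0.85 ≈ 10.3 mL/min
Patient B: CrCl = (140 − 45) × 75.5 / (72 × 3.82) = 7172.5 / 275.04 ≈ 26.1 mL/min
|10.3 − 26.1| = 15.8 mL/min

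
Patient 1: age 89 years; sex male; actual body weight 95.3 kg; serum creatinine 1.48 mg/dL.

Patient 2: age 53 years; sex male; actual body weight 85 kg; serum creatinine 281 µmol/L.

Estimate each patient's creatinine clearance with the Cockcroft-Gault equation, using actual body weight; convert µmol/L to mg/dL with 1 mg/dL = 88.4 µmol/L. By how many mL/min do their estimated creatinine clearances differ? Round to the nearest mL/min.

Patient 1: CrCl = (140 − 89) × 95.3 / (72 × 1.48) = 4860.3 / 106.56 ≈ 45.6 mL/min
Patient 2: SCr = 281 / 88.4 = 3.179 mg/dL
Patient 2: CrCl = (140 − 53) × 85 / (72 × 3.179) = 7395.0 / 228.89 ≈ 32.3 mL/min
|45.6 − 32.3| = 13.3 mL/min

13 mL/min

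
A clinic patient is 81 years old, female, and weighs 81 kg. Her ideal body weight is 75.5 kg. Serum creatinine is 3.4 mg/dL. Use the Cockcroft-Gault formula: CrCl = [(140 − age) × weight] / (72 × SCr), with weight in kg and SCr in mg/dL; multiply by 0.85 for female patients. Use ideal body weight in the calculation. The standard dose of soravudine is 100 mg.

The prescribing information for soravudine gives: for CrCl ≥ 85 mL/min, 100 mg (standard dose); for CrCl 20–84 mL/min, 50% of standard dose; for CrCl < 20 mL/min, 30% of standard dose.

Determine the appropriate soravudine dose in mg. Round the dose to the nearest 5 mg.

CrCl = (140 − 81) × 75.5 / (72 × 3.4) × 0.85 = 4454.5 / 244.80 × 0.85 ≈ 15.5 mL/min
CrCl ≈ 15 mL/min → bracket < 20 mL/min.
30% of 100 mg = 30 mg

30 mg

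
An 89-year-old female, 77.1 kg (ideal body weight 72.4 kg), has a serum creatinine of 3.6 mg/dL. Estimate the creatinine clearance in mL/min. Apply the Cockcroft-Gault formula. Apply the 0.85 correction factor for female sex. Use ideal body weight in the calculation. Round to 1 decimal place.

CrCl = (140 − 89) × 72.4 / (72 × 3.6) × 0.85 = 3692.4 / 259.20 × 0.85 ≈ 12.1 mL/min

12.1 mL/min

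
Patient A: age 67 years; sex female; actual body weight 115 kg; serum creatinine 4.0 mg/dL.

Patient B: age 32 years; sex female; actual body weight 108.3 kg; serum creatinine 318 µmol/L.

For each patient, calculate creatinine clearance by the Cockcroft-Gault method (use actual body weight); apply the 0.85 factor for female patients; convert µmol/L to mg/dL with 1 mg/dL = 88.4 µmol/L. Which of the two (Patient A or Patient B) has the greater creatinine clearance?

Patient A: CrCl = (140 − 67) × 115 / (72 × 4) × 0.85 = 8395.0 / 288.00 × 0.85 ≈ 24.8 mL/min
Patient B: SCr = 318 / 88.4 = 3.597 mg/dL
Patient B: CrCl = (140 − 32) × 108.3 / (72 × 3.597) × 0.85 = 11696.4 / 258.98 × 0.85 ≈ 38.4 mL/min
24.8 vs 38.4 mL/min → Patient B is higher.

Patient B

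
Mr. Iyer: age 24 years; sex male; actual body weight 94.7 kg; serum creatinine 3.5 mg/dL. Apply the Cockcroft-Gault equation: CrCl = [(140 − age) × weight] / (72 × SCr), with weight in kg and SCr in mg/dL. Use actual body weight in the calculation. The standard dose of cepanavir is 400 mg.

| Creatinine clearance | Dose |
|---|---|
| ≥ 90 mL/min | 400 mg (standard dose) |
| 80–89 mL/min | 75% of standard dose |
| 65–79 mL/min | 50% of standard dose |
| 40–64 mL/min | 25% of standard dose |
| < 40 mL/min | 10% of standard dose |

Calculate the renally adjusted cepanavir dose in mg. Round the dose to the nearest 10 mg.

CrCl = (140 − 24) × 94.7 / (72 × 3.5) = 10985.2 / 252.00 ≈ 43.6 mL/min
CrCl ≈ 44 mL/min → bracket 40–64 mL/min.
25% of 400 mg = 100 mg

100 mg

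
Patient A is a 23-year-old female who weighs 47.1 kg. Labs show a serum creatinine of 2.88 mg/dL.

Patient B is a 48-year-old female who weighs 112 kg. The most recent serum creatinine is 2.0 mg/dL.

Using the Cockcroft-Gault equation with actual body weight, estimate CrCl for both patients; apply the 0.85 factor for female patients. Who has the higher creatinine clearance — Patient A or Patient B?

Patient A: CrCl = (140 − 23) × 47.1 / (72 × 2.88) × 0.85 = 5510.7 / 207.36 × 0.85 ≈ 22.6 mL/min
Patient B: CrCl = (140 − 48) × 112 / (72 × 2) × 0.85 = 10304.0 / 144.00 × 0.85 ≈ 60.8 mL/min
22.6 vs 60.8 mL/min → Patient B is higher.

Patient B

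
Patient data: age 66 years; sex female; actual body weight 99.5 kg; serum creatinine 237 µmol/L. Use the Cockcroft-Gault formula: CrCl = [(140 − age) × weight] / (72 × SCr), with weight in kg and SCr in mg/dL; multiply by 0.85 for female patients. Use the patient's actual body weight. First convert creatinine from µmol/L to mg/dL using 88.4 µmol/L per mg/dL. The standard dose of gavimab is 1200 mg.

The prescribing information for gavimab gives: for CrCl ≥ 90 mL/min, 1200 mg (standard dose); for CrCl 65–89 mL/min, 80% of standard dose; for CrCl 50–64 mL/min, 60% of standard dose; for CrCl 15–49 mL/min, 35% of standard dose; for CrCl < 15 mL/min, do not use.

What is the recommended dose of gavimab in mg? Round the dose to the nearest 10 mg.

SCr = 237 / 88.4 = 2.681 mg/dL
CrCl = (140 − 66) × 99.5 / (72 × 2.681) × 0.85 = 7363.0 / 193.03 × 0.85 ≈ 32.4 mL/min
CrCl ≈ 32 mL/min → bracket 15–49 mL/min.
35% of 1200 mg = 420 mg

420 mg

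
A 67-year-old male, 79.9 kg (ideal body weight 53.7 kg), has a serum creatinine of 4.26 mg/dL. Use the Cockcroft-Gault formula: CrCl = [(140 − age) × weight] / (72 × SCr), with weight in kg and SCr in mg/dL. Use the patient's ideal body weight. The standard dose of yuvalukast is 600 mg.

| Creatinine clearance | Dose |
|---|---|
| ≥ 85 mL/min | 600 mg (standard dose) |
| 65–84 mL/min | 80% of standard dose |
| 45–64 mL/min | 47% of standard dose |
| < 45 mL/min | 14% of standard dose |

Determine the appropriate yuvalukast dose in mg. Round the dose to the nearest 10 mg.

CrCl = (140 − 67) × 53.7 / (72 × 4.26) = 3920.1 / 306.72 ≈ 12.8 mL/min
CrCl ≈ 13 mL/min → bracket < 45 mL/min.
14% of 600 mg = 84 mg → 80 mg

80 mg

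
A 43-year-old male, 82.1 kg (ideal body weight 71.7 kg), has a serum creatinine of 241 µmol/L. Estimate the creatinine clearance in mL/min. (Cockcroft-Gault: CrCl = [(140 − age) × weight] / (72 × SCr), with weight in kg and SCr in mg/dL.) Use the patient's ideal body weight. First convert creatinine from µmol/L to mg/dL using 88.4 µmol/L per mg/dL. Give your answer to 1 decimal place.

35.4 mL/min

SCr = 241 / 88.4 = 2.726 mg/dL
CrCl = (140 − 43) × 71.7 / (72 × 2.726) = 6954.9 / 196.27 ≈ 35.4 mL/min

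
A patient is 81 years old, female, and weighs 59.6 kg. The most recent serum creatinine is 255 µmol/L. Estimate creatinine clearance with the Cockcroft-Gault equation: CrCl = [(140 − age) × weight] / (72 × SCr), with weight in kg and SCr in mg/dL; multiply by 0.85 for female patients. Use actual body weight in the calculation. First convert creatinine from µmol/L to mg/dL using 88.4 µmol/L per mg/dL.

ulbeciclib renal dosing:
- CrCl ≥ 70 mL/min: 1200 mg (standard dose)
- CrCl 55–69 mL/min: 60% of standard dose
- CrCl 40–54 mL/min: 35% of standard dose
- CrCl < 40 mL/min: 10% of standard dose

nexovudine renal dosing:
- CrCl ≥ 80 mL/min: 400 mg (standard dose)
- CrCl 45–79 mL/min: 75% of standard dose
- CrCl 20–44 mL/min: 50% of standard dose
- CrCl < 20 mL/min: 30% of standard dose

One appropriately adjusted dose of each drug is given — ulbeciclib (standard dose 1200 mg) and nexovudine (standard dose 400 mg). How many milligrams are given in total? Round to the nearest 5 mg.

SCr = 255 / 88.4 = 2.885 mg/dL
CrCl = (140 − 81) × 59.6 / (72 × 2.885) × 0.85 = 3516.4 / 207.72 × 0.85 ≈ 14.4 mL/min
CrCl ≈ 14 mL/min.
ulbeciclib: < 40 mL/min → 10% of 1200 mg = 120 mg.
nexovudine: < 20 mL/min → 30% of 400 mg = 120 mg.
Total = 120 + 120 = 240 mg.

240 mg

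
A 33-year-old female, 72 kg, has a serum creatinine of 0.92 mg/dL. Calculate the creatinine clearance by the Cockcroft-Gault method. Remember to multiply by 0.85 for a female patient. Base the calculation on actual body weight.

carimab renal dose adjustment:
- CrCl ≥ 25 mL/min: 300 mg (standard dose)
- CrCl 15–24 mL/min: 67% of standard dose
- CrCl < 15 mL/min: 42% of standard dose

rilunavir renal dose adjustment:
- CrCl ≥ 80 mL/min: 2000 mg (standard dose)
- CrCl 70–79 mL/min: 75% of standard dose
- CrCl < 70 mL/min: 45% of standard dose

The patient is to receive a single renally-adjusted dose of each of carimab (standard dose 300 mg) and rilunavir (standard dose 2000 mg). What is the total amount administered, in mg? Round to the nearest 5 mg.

2300 mg

CrCl = (140 − 33) × 72 / (72 × 0.92) × 0.85 = 7704.0 / 66.24 × 0.85 ≈ 98.9 mL/min
CrCl ≈ 99 mL/min.
carimab: ≥ 25 mL/min → 100% of 300 mg = 300 mg.
rilunavir: ≥ 80 mL/min → 100% of 2000 mg = 2000 mg.
Total = 300 + 2000 = 2300 mg.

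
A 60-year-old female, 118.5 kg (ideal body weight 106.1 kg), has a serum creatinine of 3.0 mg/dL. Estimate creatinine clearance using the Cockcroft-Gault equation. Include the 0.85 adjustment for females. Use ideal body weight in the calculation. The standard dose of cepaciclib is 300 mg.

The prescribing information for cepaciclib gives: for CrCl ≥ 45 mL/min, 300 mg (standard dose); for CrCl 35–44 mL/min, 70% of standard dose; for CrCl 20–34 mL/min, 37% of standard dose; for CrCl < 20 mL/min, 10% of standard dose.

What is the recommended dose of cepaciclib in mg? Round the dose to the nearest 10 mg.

110 mg

CrCl = (140 − 60) × 106.1 / (72 × 3) × 0.85 = 8488.0 / 216.00 × 0.85 ≈ 33.4 mL/min
CrCl ≈ 33 mL/min → bracket 20–34 mL/min.
37% of 300 mg = 111 mg → 110 mg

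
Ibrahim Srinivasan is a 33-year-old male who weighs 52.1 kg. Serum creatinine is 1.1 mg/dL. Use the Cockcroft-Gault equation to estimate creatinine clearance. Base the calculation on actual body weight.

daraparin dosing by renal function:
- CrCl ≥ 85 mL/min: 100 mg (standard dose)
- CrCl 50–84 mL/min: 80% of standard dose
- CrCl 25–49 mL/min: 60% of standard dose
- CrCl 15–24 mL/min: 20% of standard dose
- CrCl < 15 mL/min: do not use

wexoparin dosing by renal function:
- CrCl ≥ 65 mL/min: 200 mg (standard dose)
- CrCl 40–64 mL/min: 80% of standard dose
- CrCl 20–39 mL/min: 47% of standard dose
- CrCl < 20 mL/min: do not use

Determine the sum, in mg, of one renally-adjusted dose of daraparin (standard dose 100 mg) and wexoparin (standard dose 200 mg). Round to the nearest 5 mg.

280 mg

CrCl = (140 − 33) × 52.1 / (72 × 1.1) = 5574.7 / 79.20 ≈ 70.4 mL/min
CrCl ≈ 70 mL/min.
daraparin: 50–84 mL/min → 80% of 100 mg = 80 mg.
wexoparin: ≥ 65 mL/min → 100% of 200 mg = 200 mg.
Total = 80 + 200 = 280 mg.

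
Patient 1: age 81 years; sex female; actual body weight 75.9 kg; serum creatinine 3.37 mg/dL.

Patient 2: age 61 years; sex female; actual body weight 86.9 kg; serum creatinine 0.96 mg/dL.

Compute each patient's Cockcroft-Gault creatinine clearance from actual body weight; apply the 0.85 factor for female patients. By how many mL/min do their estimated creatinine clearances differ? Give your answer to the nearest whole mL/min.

Patient 1: CrCl = (140 − 81) × 75.9 / (72 × 3.37) × 0.85 = 4478.1 / 242.64 × 0.85 ≈ 15.7 mL/min
Patient 2: CrCl = (140 − 61) × 86.9 / (72 × 0.96) × 0.85 = 6865.1 / 69.12 × 0.85 ≈ 84.4 mL/min
|15.7 − 84.4| = 68.7 mL/min

69 mL/min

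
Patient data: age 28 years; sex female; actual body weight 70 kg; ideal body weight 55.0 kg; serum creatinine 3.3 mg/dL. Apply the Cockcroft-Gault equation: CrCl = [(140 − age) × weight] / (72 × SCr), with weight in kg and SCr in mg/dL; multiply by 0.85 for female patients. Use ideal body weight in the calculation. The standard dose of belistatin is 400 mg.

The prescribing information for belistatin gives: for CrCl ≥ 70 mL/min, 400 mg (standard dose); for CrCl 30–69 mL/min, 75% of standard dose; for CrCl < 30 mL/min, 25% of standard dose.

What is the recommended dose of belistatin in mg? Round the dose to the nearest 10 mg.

100 mg

CrCl = (140 − 28) × 55 / (72 × 3.3) × 0.85 = 6160.0 / 237.60 × 0.85 ≈ 22.0 mL/min
CrCl ≈ 22 mL/min → bracket < 30 mL/min.
25% of 400 mg = 100 mg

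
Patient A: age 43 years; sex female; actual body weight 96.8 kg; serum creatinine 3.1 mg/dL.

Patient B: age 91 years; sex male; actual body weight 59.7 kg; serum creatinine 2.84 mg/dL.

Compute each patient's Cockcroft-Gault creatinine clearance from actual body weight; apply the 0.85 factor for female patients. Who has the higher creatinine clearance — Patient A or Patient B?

Patient A: CrCl = (140 − 43) × 96.8 / (72 × 3.1) × 0.85 = 9389.6 / 223.20 × 0.85 ≈ 35.8 mL/min
Patient B: CrCl = (140 − 91) × 59.7 / (72 × 2.84) = 2925.3 / 204.48 ≈ 14.3 mL/min
35.8 vs 14.3 mL/min → Patient A is higher.

Patient A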